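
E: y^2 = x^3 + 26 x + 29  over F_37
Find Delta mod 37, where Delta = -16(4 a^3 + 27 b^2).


4 a^3 + 27 b^2 = 4*26^3 + 27*29^2 = 70304 + 22707 = 93011
Delta = -16 * (93011) = -1488176
Delta mod 37 = 1

Delta = 1 (mod 37)


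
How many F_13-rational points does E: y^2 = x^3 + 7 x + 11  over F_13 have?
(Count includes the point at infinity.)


For each x in F_13, count y with y^2 = x^3 + 7 x + 11 mod 13:
  x = 4: RHS = 12, y in [5, 8]  -> 2 point(s)
  x = 6: RHS = 9, y in [3, 10]  -> 2 point(s)
  x = 7: RHS = 0, y in [0]  -> 1 point(s)
  x = 9: RHS = 10, y in [6, 7]  -> 2 point(s)
  x = 12: RHS = 3, y in [4, 9]  -> 2 point(s)
Affine points: 9. Add the point at infinity: total = 10.

#E(F_13) = 10


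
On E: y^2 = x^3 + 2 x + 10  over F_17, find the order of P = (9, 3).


Compute successive multiples of P until we hit O:
  1P = (9, 3)
  2P = (15, 7)
  3P = (1, 8)
  4P = (5, 3)
  5P = (3, 14)
  6P = (6, 0)
  7P = (3, 3)
  8P = (5, 14)
  ... (continuing to 12P)
  12P = O

ord(P) = 12


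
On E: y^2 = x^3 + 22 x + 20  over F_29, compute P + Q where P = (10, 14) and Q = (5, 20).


P != Q, so use the chord formula.
s = (y2 - y1) / (x2 - x1) = (6) / (24) mod 29 = 22
x3 = s^2 - x1 - x2 mod 29 = 22^2 - 10 - 5 = 5
y3 = s (x1 - x3) - y1 mod 29 = 22 * (10 - 5) - 14 = 9

P + Q = (5, 9)


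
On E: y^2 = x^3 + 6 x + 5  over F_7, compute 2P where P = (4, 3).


Doubling: s = (3 x1^2 + a) / (2 y1)
s = (3*4^2 + 6) / (2*3) mod 7 = 2
x3 = s^2 - 2 x1 mod 7 = 2^2 - 2*4 = 3
y3 = s (x1 - x3) - y1 mod 7 = 2 * (4 - 3) - 3 = 6

2P = (3, 6)


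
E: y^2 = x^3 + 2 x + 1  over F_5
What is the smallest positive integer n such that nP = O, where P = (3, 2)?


Compute successive multiples of P until we hit O:
  1P = (3, 2)
  2P = (0, 1)
  3P = (1, 2)
  4P = (1, 3)
  5P = (0, 4)
  6P = (3, 3)
  7P = O

ord(P) = 7


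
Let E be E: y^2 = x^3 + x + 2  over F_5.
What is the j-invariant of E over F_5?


Delta = -16(4 a^3 + 27 b^2) mod 5 = 3
-1728 * (4 a)^3 = -1728 * (4*1)^3 mod 5 = 3
j = 3 * 3^(-1) mod 5 = 1

j = 1 (mod 5)


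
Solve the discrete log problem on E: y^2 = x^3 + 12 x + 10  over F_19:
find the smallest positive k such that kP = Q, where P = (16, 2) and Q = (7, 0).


Enumerate multiples of P until we hit Q = (7, 0):
  1P = (16, 2)
  2P = (12, 18)
  3P = (7, 0)
Match found at i = 3.

k = 3


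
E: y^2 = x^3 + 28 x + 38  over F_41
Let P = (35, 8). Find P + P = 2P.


Doubling: s = (3 x1^2 + a) / (2 y1)
s = (3*35^2 + 28) / (2*8) mod 41 = 29
x3 = s^2 - 2 x1 mod 41 = 29^2 - 2*35 = 33
y3 = s (x1 - x3) - y1 mod 41 = 29 * (35 - 33) - 8 = 9

2P = (33, 9)


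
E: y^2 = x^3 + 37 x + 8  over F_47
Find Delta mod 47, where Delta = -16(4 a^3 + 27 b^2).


4 a^3 + 27 b^2 = 4*37^3 + 27*8^2 = 202612 + 1728 = 204340
Delta = -16 * (204340) = -3269440
Delta mod 47 = 21

Delta = 21 (mod 47)


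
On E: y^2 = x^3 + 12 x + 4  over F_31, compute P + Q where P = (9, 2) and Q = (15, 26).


P != Q, so use the chord formula.
s = (y2 - y1) / (x2 - x1) = (24) / (6) mod 31 = 4
x3 = s^2 - x1 - x2 mod 31 = 4^2 - 9 - 15 = 23
y3 = s (x1 - x3) - y1 mod 31 = 4 * (9 - 23) - 2 = 4

P + Q = (23, 4)


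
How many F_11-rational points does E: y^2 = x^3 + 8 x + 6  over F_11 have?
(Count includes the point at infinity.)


For each x in F_11, count y with y^2 = x^3 + 8 x + 6 mod 11:
  x = 1: RHS = 4, y in [2, 9]  -> 2 point(s)
  x = 4: RHS = 3, y in [5, 6]  -> 2 point(s)
  x = 7: RHS = 9, y in [3, 8]  -> 2 point(s)
  x = 9: RHS = 4, y in [2, 9]  -> 2 point(s)
Affine points: 8. Add the point at infinity: total = 9.

#E(F_11) = 9


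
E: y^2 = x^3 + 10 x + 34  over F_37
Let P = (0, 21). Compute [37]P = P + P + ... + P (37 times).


k = 37 = 100101_2 (binary, LSB first: 101001)
Double-and-add from P = (0, 21):
  bit 0 = 1: acc = O + (0, 21) = (0, 21)
  bit 1 = 0: acc unchanged = (0, 21)
  bit 2 = 1: acc = (0, 21) + (30, 18) = (17, 14)
  bit 3 = 0: acc unchanged = (17, 14)
  bit 4 = 0: acc unchanged = (17, 14)
  bit 5 = 1: acc = (17, 14) + (23, 31) = (4, 29)

37P = (4, 29)


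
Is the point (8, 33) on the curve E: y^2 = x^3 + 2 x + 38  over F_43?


Check whether y^2 = x^3 + 2 x + 38 (mod 43) for (x, y) = (8, 33).
LHS: y^2 = 33^2 mod 43 = 14
RHS: x^3 + 2 x + 38 = 8^3 + 2*8 + 38 mod 43 = 7
LHS != RHS

No, not on the curve


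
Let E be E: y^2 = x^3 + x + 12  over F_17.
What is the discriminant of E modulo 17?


4 a^3 + 27 b^2 = 4*1^3 + 27*12^2 = 4 + 3888 = 3892
Delta = -16 * (3892) = -62272
Delta mod 17 = 16

Delta = 16 (mod 17)


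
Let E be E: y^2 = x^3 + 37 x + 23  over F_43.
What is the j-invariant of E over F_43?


Delta = -16(4 a^3 + 27 b^2) mod 43 = 38
-1728 * (4 a)^3 = -1728 * (4*37)^3 mod 43 = 39
j = 39 * 38^(-1) mod 43 = 18

j = 18 (mod 43)


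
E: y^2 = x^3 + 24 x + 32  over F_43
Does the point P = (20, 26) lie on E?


Check whether y^2 = x^3 + 24 x + 32 (mod 43) for (x, y) = (20, 26).
LHS: y^2 = 26^2 mod 43 = 31
RHS: x^3 + 24 x + 32 = 20^3 + 24*20 + 32 mod 43 = 41
LHS != RHS

No, not on the curve


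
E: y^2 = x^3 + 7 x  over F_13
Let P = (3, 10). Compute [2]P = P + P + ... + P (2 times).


k = 2 = 10_2 (binary, LSB first: 01)
Double-and-add from P = (3, 10):
  bit 0 = 0: acc unchanged = O
  bit 1 = 1: acc = O + (3, 3) = (3, 3)

2P = (3, 3)


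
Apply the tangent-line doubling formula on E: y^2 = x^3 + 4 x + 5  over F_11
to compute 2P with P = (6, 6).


Doubling: s = (3 x1^2 + a) / (2 y1)
s = (3*6^2 + 4) / (2*6) mod 11 = 2
x3 = s^2 - 2 x1 mod 11 = 2^2 - 2*6 = 3
y3 = s (x1 - x3) - y1 mod 11 = 2 * (6 - 3) - 6 = 0

2P = (3, 0)


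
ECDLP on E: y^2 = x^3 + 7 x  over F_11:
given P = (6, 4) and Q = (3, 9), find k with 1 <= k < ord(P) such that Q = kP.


Enumerate multiples of P until we hit Q = (3, 9):
  1P = (6, 4)
  2P = (3, 2)
  3P = (0, 0)
  4P = (3, 9)
Match found at i = 4.

k = 4


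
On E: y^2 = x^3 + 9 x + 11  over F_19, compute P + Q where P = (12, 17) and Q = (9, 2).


P != Q, so use the chord formula.
s = (y2 - y1) / (x2 - x1) = (4) / (16) mod 19 = 5
x3 = s^2 - x1 - x2 mod 19 = 5^2 - 12 - 9 = 4
y3 = s (x1 - x3) - y1 mod 19 = 5 * (12 - 4) - 17 = 4

P + Q = (4, 4)


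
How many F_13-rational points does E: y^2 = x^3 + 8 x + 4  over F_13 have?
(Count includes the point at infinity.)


For each x in F_13, count y with y^2 = x^3 + 8 x + 4 mod 13:
  x = 0: RHS = 4, y in [2, 11]  -> 2 point(s)
  x = 1: RHS = 0, y in [0]  -> 1 point(s)
  x = 3: RHS = 3, y in [4, 9]  -> 2 point(s)
  x = 4: RHS = 9, y in [3, 10]  -> 2 point(s)
  x = 5: RHS = 0, y in [0]  -> 1 point(s)
  x = 7: RHS = 0, y in [0]  -> 1 point(s)
  x = 9: RHS = 12, y in [5, 8]  -> 2 point(s)
Affine points: 11. Add the point at infinity: total = 12.

#E(F_13) = 12


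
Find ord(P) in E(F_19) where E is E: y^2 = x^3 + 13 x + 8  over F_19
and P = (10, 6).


Compute successive multiples of P until we hit O:
  1P = (10, 6)
  2P = (15, 14)
  3P = (11, 0)
  4P = (15, 5)
  5P = (10, 13)
  6P = O

ord(P) = 6


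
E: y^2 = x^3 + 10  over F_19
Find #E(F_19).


For each x in F_19, count y with y^2 = x^3 + 0 x + 10 mod 19:
  x = 1: RHS = 11, y in [7, 12]  -> 2 point(s)
  x = 4: RHS = 17, y in [6, 13]  -> 2 point(s)
  x = 6: RHS = 17, y in [6, 13]  -> 2 point(s)
  x = 7: RHS = 11, y in [7, 12]  -> 2 point(s)
  x = 8: RHS = 9, y in [3, 16]  -> 2 point(s)
  x = 9: RHS = 17, y in [6, 13]  -> 2 point(s)
  x = 11: RHS = 11, y in [7, 12]  -> 2 point(s)
  x = 12: RHS = 9, y in [3, 16]  -> 2 point(s)
  x = 18: RHS = 9, y in [3, 16]  -> 2 point(s)
Affine points: 18. Add the point at infinity: total = 19.

#E(F_19) = 19


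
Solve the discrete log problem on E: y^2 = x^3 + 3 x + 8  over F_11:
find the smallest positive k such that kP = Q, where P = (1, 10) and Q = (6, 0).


Enumerate multiples of P until we hit Q = (6, 0):
  1P = (1, 10)
  2P = (7, 8)
  3P = (8, 7)
  4P = (6, 0)
Match found at i = 4.

k = 4


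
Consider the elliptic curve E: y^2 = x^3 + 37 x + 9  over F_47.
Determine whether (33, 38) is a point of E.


Check whether y^2 = x^3 + 37 x + 9 (mod 47) for (x, y) = (33, 38).
LHS: y^2 = 38^2 mod 47 = 34
RHS: x^3 + 37 x + 9 = 33^3 + 37*33 + 9 mod 47 = 37
LHS != RHS

No, not on the curve


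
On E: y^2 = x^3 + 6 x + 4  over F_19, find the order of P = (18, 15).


Compute successive multiples of P until we hit O:
  1P = (18, 15)
  2P = (0, 17)
  3P = (5, 11)
  4P = (7, 3)
  5P = (1, 7)
  6P = (16, 15)
  7P = (4, 4)
  8P = (14, 18)
  ... (continuing to 26P)
  26P = O

ord(P) = 26


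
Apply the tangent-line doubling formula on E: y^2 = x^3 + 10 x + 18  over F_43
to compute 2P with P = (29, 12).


Doubling: s = (3 x1^2 + a) / (2 y1)
s = (3*29^2 + 10) / (2*12) mod 43 = 7
x3 = s^2 - 2 x1 mod 43 = 7^2 - 2*29 = 34
y3 = s (x1 - x3) - y1 mod 43 = 7 * (29 - 34) - 12 = 39

2P = (34, 39)


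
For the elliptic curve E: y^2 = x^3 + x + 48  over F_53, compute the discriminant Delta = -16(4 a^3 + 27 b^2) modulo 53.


4 a^3 + 27 b^2 = 4*1^3 + 27*48^2 = 4 + 62208 = 62212
Delta = -16 * (62212) = -995392
Delta mod 53 = 1

Delta = 1 (mod 53)


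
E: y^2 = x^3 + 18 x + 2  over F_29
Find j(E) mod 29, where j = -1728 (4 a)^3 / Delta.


Delta = -16(4 a^3 + 27 b^2) mod 29 = 23
-1728 * (4 a)^3 = -1728 * (4*18)^3 mod 29 = 13
j = 13 * 23^(-1) mod 29 = 22

j = 22 (mod 29)


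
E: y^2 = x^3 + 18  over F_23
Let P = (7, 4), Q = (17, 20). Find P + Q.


P != Q, so use the chord formula.
s = (y2 - y1) / (x2 - x1) = (16) / (10) mod 23 = 20
x3 = s^2 - x1 - x2 mod 23 = 20^2 - 7 - 17 = 8
y3 = s (x1 - x3) - y1 mod 23 = 20 * (7 - 8) - 4 = 22

P + Q = (8, 22)


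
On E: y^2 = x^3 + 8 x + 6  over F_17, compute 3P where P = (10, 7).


k = 3 = 11_2 (binary, LSB first: 11)
Double-and-add from P = (10, 7):
  bit 0 = 1: acc = O + (10, 7) = (10, 7)
  bit 1 = 1: acc = (10, 7) + (5, 1) = (15, 4)

3P = (15, 4)


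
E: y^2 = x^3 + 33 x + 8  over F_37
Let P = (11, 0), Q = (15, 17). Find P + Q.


P != Q, so use the chord formula.
s = (y2 - y1) / (x2 - x1) = (17) / (4) mod 37 = 32
x3 = s^2 - x1 - x2 mod 37 = 32^2 - 11 - 15 = 36
y3 = s (x1 - x3) - y1 mod 37 = 32 * (11 - 36) - 0 = 14

P + Q = (36, 14)


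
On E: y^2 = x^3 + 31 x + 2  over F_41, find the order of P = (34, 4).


Compute successive multiples of P until we hit O:
  1P = (34, 4)
  2P = (35, 25)
  3P = (3, 32)
  4P = (2, 20)
  5P = (36, 38)
  6P = (14, 8)
  7P = (16, 17)
  8P = (0, 17)
  ... (continuing to 38P)
  38P = O

ord(P) = 38


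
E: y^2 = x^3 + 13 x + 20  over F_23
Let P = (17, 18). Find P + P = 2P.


Doubling: s = (3 x1^2 + a) / (2 y1)
s = (3*17^2 + 13) / (2*18) mod 23 = 4
x3 = s^2 - 2 x1 mod 23 = 4^2 - 2*17 = 5
y3 = s (x1 - x3) - y1 mod 23 = 4 * (17 - 5) - 18 = 7

2P = (5, 7)


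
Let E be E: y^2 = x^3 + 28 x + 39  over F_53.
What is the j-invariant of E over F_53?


Delta = -16(4 a^3 + 27 b^2) mod 53 = 18
-1728 * (4 a)^3 = -1728 * (4*28)^3 mod 53 = 31
j = 31 * 18^(-1) mod 53 = 40

j = 40 (mod 53)


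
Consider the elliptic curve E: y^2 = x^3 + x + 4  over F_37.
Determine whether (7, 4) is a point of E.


Check whether y^2 = x^3 + 1 x + 4 (mod 37) for (x, y) = (7, 4).
LHS: y^2 = 4^2 mod 37 = 16
RHS: x^3 + 1 x + 4 = 7^3 + 1*7 + 4 mod 37 = 21
LHS != RHS

No, not on the curve


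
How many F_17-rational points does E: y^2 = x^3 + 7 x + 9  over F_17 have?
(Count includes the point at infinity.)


For each x in F_17, count y with y^2 = x^3 + 7 x + 9 mod 17:
  x = 0: RHS = 9, y in [3, 14]  -> 2 point(s)
  x = 1: RHS = 0, y in [0]  -> 1 point(s)
  x = 4: RHS = 16, y in [4, 13]  -> 2 point(s)
  x = 5: RHS = 16, y in [4, 13]  -> 2 point(s)
  x = 8: RHS = 16, y in [4, 13]  -> 2 point(s)
  x = 9: RHS = 2, y in [6, 11]  -> 2 point(s)
  x = 10: RHS = 8, y in [5, 12]  -> 2 point(s)
  x = 12: RHS = 2, y in [6, 11]  -> 2 point(s)
  x = 13: RHS = 2, y in [6, 11]  -> 2 point(s)
  x = 15: RHS = 4, y in [2, 15]  -> 2 point(s)
  x = 16: RHS = 1, y in [1, 16]  -> 2 point(s)
Affine points: 21. Add the point at infinity: total = 22.

#E(F_17) = 22


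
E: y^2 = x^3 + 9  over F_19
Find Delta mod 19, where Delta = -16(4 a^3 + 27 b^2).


4 a^3 + 27 b^2 = 4*0^3 + 27*9^2 = 0 + 2187 = 2187
Delta = -16 * (2187) = -34992
Delta mod 19 = 6

Delta = 6 (mod 19)


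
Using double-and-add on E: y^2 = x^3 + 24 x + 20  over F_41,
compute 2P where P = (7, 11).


k = 2 = 10_2 (binary, LSB first: 01)
Double-and-add from P = (7, 11):
  bit 0 = 0: acc unchanged = O
  bit 1 = 1: acc = O + (26, 37) = (26, 37)

2P = (26, 37)


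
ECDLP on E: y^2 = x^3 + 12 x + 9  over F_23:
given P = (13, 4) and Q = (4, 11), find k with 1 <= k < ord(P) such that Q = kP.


Enumerate multiples of P until we hit Q = (4, 11):
  1P = (13, 4)
  2P = (0, 20)
  3P = (19, 14)
  4P = (4, 11)
Match found at i = 4.

k = 4


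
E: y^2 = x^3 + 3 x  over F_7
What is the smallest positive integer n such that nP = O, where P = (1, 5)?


Compute successive multiples of P until we hit O:
  1P = (1, 5)
  2P = (2, 0)
  3P = (1, 2)
  4P = O

ord(P) = 4


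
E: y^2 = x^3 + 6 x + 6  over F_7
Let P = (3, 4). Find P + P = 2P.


Doubling: s = (3 x1^2 + a) / (2 y1)
s = (3*3^2 + 6) / (2*4) mod 7 = 5
x3 = s^2 - 2 x1 mod 7 = 5^2 - 2*3 = 5
y3 = s (x1 - x3) - y1 mod 7 = 5 * (3 - 5) - 4 = 0

2P = (5, 0)


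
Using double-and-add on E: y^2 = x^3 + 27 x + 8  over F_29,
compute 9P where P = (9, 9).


k = 9 = 1001_2 (binary, LSB first: 1001)
Double-and-add from P = (9, 9):
  bit 0 = 1: acc = O + (9, 9) = (9, 9)
  bit 1 = 0: acc unchanged = (9, 9)
  bit 2 = 0: acc unchanged = (9, 9)
  bit 3 = 1: acc = (9, 9) + (3, 0) = (12, 1)

9P = (12, 1)


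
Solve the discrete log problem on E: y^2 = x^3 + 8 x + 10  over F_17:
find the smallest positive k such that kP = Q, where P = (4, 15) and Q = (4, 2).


Enumerate multiples of P until we hit Q = (4, 2):
  1P = (4, 15)
  2P = (1, 11)
  3P = (10, 11)
  4P = (11, 1)
  5P = (6, 6)
  6P = (6, 11)
  7P = (11, 16)
  8P = (10, 6)
  9P = (1, 6)
  10P = (4, 2)
Match found at i = 10.

k = 10


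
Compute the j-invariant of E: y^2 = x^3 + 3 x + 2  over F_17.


Delta = -16(4 a^3 + 27 b^2) mod 17 = 12
-1728 * (4 a)^3 = -1728 * (4*3)^3 mod 17 = 15
j = 15 * 12^(-1) mod 17 = 14

j = 14 (mod 17)


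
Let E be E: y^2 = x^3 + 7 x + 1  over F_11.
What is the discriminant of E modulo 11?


4 a^3 + 27 b^2 = 4*7^3 + 27*1^2 = 1372 + 27 = 1399
Delta = -16 * (1399) = -22384
Delta mod 11 = 1

Delta = 1 (mod 11)


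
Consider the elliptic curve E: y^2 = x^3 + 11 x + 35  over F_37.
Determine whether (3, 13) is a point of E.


Check whether y^2 = x^3 + 11 x + 35 (mod 37) for (x, y) = (3, 13).
LHS: y^2 = 13^2 mod 37 = 21
RHS: x^3 + 11 x + 35 = 3^3 + 11*3 + 35 mod 37 = 21
LHS = RHS

Yes, on the curve


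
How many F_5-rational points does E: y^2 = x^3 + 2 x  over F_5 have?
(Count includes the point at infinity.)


For each x in F_5, count y with y^2 = x^3 + 2 x + 0 mod 5:
  x = 0: RHS = 0, y in [0]  -> 1 point(s)
Affine points: 1. Add the point at infinity: total = 2.

#E(F_5) = 2


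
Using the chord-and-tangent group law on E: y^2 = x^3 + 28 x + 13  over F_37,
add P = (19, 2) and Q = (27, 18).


P != Q, so use the chord formula.
s = (y2 - y1) / (x2 - x1) = (16) / (8) mod 37 = 2
x3 = s^2 - x1 - x2 mod 37 = 2^2 - 19 - 27 = 32
y3 = s (x1 - x3) - y1 mod 37 = 2 * (19 - 32) - 2 = 9

P + Q = (32, 9)


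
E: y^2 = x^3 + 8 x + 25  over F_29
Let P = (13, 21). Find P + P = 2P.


Doubling: s = (3 x1^2 + a) / (2 y1)
s = (3*13^2 + 8) / (2*21) mod 29 = 24
x3 = s^2 - 2 x1 mod 29 = 24^2 - 2*13 = 28
y3 = s (x1 - x3) - y1 mod 29 = 24 * (13 - 28) - 21 = 25

2P = (28, 25)


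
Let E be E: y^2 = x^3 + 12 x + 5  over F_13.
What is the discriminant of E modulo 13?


4 a^3 + 27 b^2 = 4*12^3 + 27*5^2 = 6912 + 675 = 7587
Delta = -16 * (7587) = -121392
Delta mod 13 = 2

Delta = 2 (mod 13)


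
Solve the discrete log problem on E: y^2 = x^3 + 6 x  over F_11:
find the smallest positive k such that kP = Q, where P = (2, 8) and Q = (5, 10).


Enumerate multiples of P until we hit Q = (5, 10):
  1P = (2, 8)
  2P = (5, 1)
  3P = (7, 0)
  4P = (5, 10)
Match found at i = 4.

k = 4


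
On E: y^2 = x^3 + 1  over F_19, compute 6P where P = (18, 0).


k = 6 = 110_2 (binary, LSB first: 011)
Double-and-add from P = (18, 0):
  bit 0 = 0: acc unchanged = O
  bit 1 = 1: acc = O + O = O
  bit 2 = 1: acc = O + O = O

6P = O


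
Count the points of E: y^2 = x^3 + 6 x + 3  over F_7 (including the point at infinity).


For each x in F_7, count y with y^2 = x^3 + 6 x + 3 mod 7:
  x = 2: RHS = 2, y in [3, 4]  -> 2 point(s)
  x = 4: RHS = 0, y in [0]  -> 1 point(s)
  x = 5: RHS = 4, y in [2, 5]  -> 2 point(s)
Affine points: 5. Add the point at infinity: total = 6.

#E(F_7) = 6


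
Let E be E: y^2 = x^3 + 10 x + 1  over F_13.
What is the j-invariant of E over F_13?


Delta = -16(4 a^3 + 27 b^2) mod 13 = 9
-1728 * (4 a)^3 = -1728 * (4*10)^3 mod 13 = 1
j = 1 * 9^(-1) mod 13 = 3

j = 3 (mod 13)


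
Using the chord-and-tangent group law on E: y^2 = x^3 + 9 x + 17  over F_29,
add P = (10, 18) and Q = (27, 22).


P != Q, so use the chord formula.
s = (y2 - y1) / (x2 - x1) = (4) / (17) mod 29 = 19
x3 = s^2 - x1 - x2 mod 29 = 19^2 - 10 - 27 = 5
y3 = s (x1 - x3) - y1 mod 29 = 19 * (10 - 5) - 18 = 19

P + Q = (5, 19)


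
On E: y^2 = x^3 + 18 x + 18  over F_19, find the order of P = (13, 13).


Compute successive multiples of P until we hit O:
  1P = (13, 13)
  2P = (13, 6)
  3P = O

ord(P) = 3


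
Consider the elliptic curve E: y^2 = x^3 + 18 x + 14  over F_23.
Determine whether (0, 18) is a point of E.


Check whether y^2 = x^3 + 18 x + 14 (mod 23) for (x, y) = (0, 18).
LHS: y^2 = 18^2 mod 23 = 2
RHS: x^3 + 18 x + 14 = 0^3 + 18*0 + 14 mod 23 = 14
LHS != RHS

No, not on the curve


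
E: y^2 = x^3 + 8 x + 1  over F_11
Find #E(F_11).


For each x in F_11, count y with y^2 = x^3 + 8 x + 1 mod 11:
  x = 0: RHS = 1, y in [1, 10]  -> 2 point(s)
  x = 2: RHS = 3, y in [5, 6]  -> 2 point(s)
  x = 4: RHS = 9, y in [3, 8]  -> 2 point(s)
  x = 5: RHS = 1, y in [1, 10]  -> 2 point(s)
  x = 6: RHS = 1, y in [1, 10]  -> 2 point(s)
  x = 7: RHS = 4, y in [2, 9]  -> 2 point(s)
  x = 8: RHS = 5, y in [4, 7]  -> 2 point(s)
  x = 10: RHS = 3, y in [5, 6]  -> 2 point(s)
Affine points: 16. Add the point at infinity: total = 17.

#E(F_11) = 17


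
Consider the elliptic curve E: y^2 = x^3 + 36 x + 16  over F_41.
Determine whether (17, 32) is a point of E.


Check whether y^2 = x^3 + 36 x + 16 (mod 41) for (x, y) = (17, 32).
LHS: y^2 = 32^2 mod 41 = 40
RHS: x^3 + 36 x + 16 = 17^3 + 36*17 + 16 mod 41 = 6
LHS != RHS

No, not on the curve


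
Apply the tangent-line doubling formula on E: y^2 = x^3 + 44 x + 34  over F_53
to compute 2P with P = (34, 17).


Doubling: s = (3 x1^2 + a) / (2 y1)
s = (3*34^2 + 44) / (2*17) mod 53 = 16
x3 = s^2 - 2 x1 mod 53 = 16^2 - 2*34 = 29
y3 = s (x1 - x3) - y1 mod 53 = 16 * (34 - 29) - 17 = 10

2P = (29, 10)


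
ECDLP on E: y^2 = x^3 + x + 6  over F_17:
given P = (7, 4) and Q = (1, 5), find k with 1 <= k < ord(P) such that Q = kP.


Enumerate multiples of P until we hit Q = (1, 5):
  1P = (7, 4)
  2P = (1, 5)
Match found at i = 2.

k = 2


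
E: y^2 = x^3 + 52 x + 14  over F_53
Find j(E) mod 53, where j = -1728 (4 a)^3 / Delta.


Delta = -16(4 a^3 + 27 b^2) mod 53 = 33
-1728 * (4 a)^3 = -1728 * (4*52)^3 mod 53 = 34
j = 34 * 33^(-1) mod 53 = 46

j = 46 (mod 53)


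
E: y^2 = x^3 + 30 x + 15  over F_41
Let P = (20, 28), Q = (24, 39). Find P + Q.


P != Q, so use the chord formula.
s = (y2 - y1) / (x2 - x1) = (11) / (4) mod 41 = 13
x3 = s^2 - x1 - x2 mod 41 = 13^2 - 20 - 24 = 2
y3 = s (x1 - x3) - y1 mod 41 = 13 * (20 - 2) - 28 = 1

P + Q = (2, 1)


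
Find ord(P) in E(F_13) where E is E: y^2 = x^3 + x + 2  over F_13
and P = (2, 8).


Compute successive multiples of P until we hit O:
  1P = (2, 8)
  2P = (9, 5)
  3P = (12, 0)
  4P = (9, 8)
  5P = (2, 5)
  6P = O

ord(P) = 6


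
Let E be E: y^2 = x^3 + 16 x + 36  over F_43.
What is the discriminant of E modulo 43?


4 a^3 + 27 b^2 = 4*16^3 + 27*36^2 = 16384 + 34992 = 51376
Delta = -16 * (51376) = -822016
Delta mod 43 = 15

Delta = 15 (mod 43)


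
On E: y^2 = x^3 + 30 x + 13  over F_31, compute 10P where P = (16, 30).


k = 10 = 1010_2 (binary, LSB first: 0101)
Double-and-add from P = (16, 30):
  bit 0 = 0: acc unchanged = O
  bit 1 = 1: acc = O + (15, 5) = (15, 5)
  bit 2 = 0: acc unchanged = (15, 5)
  bit 3 = 1: acc = (15, 5) + (29, 10) = (5, 3)

10P = (5, 3)


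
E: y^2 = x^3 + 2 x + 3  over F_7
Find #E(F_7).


For each x in F_7, count y with y^2 = x^3 + 2 x + 3 mod 7:
  x = 2: RHS = 1, y in [1, 6]  -> 2 point(s)
  x = 3: RHS = 1, y in [1, 6]  -> 2 point(s)
  x = 6: RHS = 0, y in [0]  -> 1 point(s)
Affine points: 5. Add the point at infinity: total = 6.

#E(F_7) = 6


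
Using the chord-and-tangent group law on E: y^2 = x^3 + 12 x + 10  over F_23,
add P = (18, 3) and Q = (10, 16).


P != Q, so use the chord formula.
s = (y2 - y1) / (x2 - x1) = (13) / (15) mod 23 = 7
x3 = s^2 - x1 - x2 mod 23 = 7^2 - 18 - 10 = 21
y3 = s (x1 - x3) - y1 mod 23 = 7 * (18 - 21) - 3 = 22

P + Q = (21, 22)


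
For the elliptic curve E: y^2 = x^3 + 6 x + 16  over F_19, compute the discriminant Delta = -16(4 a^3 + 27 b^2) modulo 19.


4 a^3 + 27 b^2 = 4*6^3 + 27*16^2 = 864 + 6912 = 7776
Delta = -16 * (7776) = -124416
Delta mod 19 = 15

Delta = 15 (mod 19)


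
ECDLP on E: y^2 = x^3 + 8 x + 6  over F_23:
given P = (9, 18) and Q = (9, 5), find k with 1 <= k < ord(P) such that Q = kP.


Enumerate multiples of P until we hit Q = (9, 5):
  1P = (9, 18)
  2P = (17, 8)
  3P = (0, 11)
  4P = (20, 22)
  5P = (12, 6)
  6P = (18, 18)
  7P = (19, 5)
  8P = (19, 18)
  9P = (18, 5)
  10P = (12, 17)
  11P = (20, 1)
  12P = (0, 12)
  13P = (17, 15)
  14P = (9, 5)
Match found at i = 14.

k = 14


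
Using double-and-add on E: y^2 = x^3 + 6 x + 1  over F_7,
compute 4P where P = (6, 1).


k = 4 = 100_2 (binary, LSB first: 001)
Double-and-add from P = (6, 1):
  bit 0 = 0: acc unchanged = O
  bit 1 = 0: acc unchanged = O
  bit 2 = 1: acc = O + (3, 5) = (3, 5)

4P = (3, 5)


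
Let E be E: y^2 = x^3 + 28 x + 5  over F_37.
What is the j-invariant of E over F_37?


Delta = -16(4 a^3 + 27 b^2) mod 37 = 3
-1728 * (4 a)^3 = -1728 * (4*28)^3 mod 37 = 11
j = 11 * 3^(-1) mod 37 = 16

j = 16 (mod 37)


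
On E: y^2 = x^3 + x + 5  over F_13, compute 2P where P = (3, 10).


Doubling: s = (3 x1^2 + a) / (2 y1)
s = (3*3^2 + 1) / (2*10) mod 13 = 4
x3 = s^2 - 2 x1 mod 13 = 4^2 - 2*3 = 10
y3 = s (x1 - x3) - y1 mod 13 = 4 * (3 - 10) - 10 = 1

2P = (10, 1)


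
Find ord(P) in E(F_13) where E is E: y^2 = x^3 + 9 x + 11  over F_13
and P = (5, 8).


Compute successive multiples of P until we hit O:
  1P = (5, 8)
  2P = (7, 1)
  3P = (10, 3)
  4P = (12, 12)
  5P = (8, 7)
  6P = (3, 0)
  7P = (8, 6)
  8P = (12, 1)
  ... (continuing to 12P)
  12P = O

ord(P) = 12


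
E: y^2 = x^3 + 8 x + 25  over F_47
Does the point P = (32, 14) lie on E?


Check whether y^2 = x^3 + 8 x + 25 (mod 47) for (x, y) = (32, 14).
LHS: y^2 = 14^2 mod 47 = 8
RHS: x^3 + 8 x + 25 = 32^3 + 8*32 + 25 mod 47 = 8
LHS = RHS

Yes, on the curve


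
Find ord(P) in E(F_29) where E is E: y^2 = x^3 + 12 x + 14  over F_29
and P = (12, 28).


Compute successive multiples of P until we hit O:
  1P = (12, 28)
  2P = (18, 28)
  3P = (28, 1)
  4P = (23, 25)
  5P = (19, 24)
  6P = (22, 15)
  7P = (8, 19)
  8P = (5, 24)
  ... (continuing to 21P)
  21P = O

ord(P) = 21


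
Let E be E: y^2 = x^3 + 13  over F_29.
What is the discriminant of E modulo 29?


4 a^3 + 27 b^2 = 4*0^3 + 27*13^2 = 0 + 4563 = 4563
Delta = -16 * (4563) = -73008
Delta mod 29 = 14

Delta = 14 (mod 29)


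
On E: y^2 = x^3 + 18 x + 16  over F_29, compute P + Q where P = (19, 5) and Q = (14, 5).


P != Q, so use the chord formula.
s = (y2 - y1) / (x2 - x1) = (0) / (24) mod 29 = 0
x3 = s^2 - x1 - x2 mod 29 = 0^2 - 19 - 14 = 25
y3 = s (x1 - x3) - y1 mod 29 = 0 * (19 - 25) - 5 = 24

P + Q = (25, 24)


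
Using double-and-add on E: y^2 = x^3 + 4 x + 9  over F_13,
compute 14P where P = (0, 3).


k = 14 = 1110_2 (binary, LSB first: 0111)
Double-and-add from P = (0, 3):
  bit 0 = 0: acc unchanged = O
  bit 1 = 1: acc = O + (12, 2) = (12, 2)
  bit 2 = 1: acc = (12, 2) + (1, 1) = (10, 10)
  bit 3 = 1: acc = (10, 10) + (7, 4) = (0, 10)

14P = (0, 10)


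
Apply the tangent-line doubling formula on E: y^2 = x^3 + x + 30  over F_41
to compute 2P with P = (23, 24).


Doubling: s = (3 x1^2 + a) / (2 y1)
s = (3*23^2 + 1) / (2*24) mod 41 = 16
x3 = s^2 - 2 x1 mod 41 = 16^2 - 2*23 = 5
y3 = s (x1 - x3) - y1 mod 41 = 16 * (23 - 5) - 24 = 18

2P = (5, 18)


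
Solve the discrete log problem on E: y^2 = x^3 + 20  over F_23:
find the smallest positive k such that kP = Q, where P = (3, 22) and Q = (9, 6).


Enumerate multiples of P until we hit Q = (9, 6):
  1P = (3, 22)
  2P = (21, 14)
  3P = (8, 16)
  4P = (7, 15)
  5P = (6, 12)
  6P = (20, 4)
  7P = (9, 6)
Match found at i = 7.

k = 7


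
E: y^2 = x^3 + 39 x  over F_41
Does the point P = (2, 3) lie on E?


Check whether y^2 = x^3 + 39 x + 0 (mod 41) for (x, y) = (2, 3).
LHS: y^2 = 3^2 mod 41 = 9
RHS: x^3 + 39 x + 0 = 2^3 + 39*2 + 0 mod 41 = 4
LHS != RHS

No, not on the curve


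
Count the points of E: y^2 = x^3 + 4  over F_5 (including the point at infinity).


For each x in F_5, count y with y^2 = x^3 + 0 x + 4 mod 5:
  x = 0: RHS = 4, y in [2, 3]  -> 2 point(s)
  x = 1: RHS = 0, y in [0]  -> 1 point(s)
  x = 3: RHS = 1, y in [1, 4]  -> 2 point(s)
Affine points: 5. Add the point at infinity: total = 6.

#E(F_5) = 6


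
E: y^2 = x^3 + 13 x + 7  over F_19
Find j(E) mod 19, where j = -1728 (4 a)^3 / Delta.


Delta = -16(4 a^3 + 27 b^2) mod 19 = 9
-1728 * (4 a)^3 = -1728 * (4*13)^3 mod 19 = 8
j = 8 * 9^(-1) mod 19 = 3

j = 3 (mod 19)


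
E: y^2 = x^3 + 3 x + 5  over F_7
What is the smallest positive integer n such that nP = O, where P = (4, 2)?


Compute successive multiples of P until we hit O:
  1P = (4, 2)
  2P = (1, 3)
  3P = (6, 1)
  4P = (6, 6)
  5P = (1, 4)
  6P = (4, 5)
  7P = O

ord(P) = 7


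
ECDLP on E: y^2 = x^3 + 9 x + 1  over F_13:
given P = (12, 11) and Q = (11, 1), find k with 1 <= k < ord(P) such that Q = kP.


Enumerate multiples of P until we hit Q = (11, 1):
  1P = (12, 11)
  2P = (11, 12)
  3P = (4, 7)
  4P = (7, 11)
  5P = (7, 2)
  6P = (4, 6)
  7P = (11, 1)
Match found at i = 7.

k = 7


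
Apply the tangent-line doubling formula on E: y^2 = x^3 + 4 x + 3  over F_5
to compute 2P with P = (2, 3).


Doubling: s = (3 x1^2 + a) / (2 y1)
s = (3*2^2 + 4) / (2*3) mod 5 = 1
x3 = s^2 - 2 x1 mod 5 = 1^2 - 2*2 = 2
y3 = s (x1 - x3) - y1 mod 5 = 1 * (2 - 2) - 3 = 2

2P = (2, 2)


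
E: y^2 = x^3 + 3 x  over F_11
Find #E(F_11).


For each x in F_11, count y with y^2 = x^3 + 3 x + 0 mod 11:
  x = 0: RHS = 0, y in [0]  -> 1 point(s)
  x = 1: RHS = 4, y in [2, 9]  -> 2 point(s)
  x = 2: RHS = 3, y in [5, 6]  -> 2 point(s)
  x = 3: RHS = 3, y in [5, 6]  -> 2 point(s)
  x = 6: RHS = 3, y in [5, 6]  -> 2 point(s)
  x = 7: RHS = 1, y in [1, 10]  -> 2 point(s)
Affine points: 11. Add the point at infinity: total = 12.

#E(F_11) = 12


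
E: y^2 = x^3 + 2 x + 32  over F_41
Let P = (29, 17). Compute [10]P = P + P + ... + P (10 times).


k = 10 = 1010_2 (binary, LSB first: 0101)
Double-and-add from P = (29, 17):
  bit 0 = 0: acc unchanged = O
  bit 1 = 1: acc = O + (14, 37) = (14, 37)
  bit 2 = 0: acc unchanged = (14, 37)
  bit 3 = 1: acc = (14, 37) + (17, 31) = (14, 4)

10P = (14, 4)


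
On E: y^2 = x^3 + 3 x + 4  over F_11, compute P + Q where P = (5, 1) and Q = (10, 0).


P != Q, so use the chord formula.
s = (y2 - y1) / (x2 - x1) = (10) / (5) mod 11 = 2
x3 = s^2 - x1 - x2 mod 11 = 2^2 - 5 - 10 = 0
y3 = s (x1 - x3) - y1 mod 11 = 2 * (5 - 0) - 1 = 9

P + Q = (0, 9)


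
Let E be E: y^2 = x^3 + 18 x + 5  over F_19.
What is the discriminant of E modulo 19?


4 a^3 + 27 b^2 = 4*18^3 + 27*5^2 = 23328 + 675 = 24003
Delta = -16 * (24003) = -384048
Delta mod 19 = 18

Delta = 18 (mod 19)


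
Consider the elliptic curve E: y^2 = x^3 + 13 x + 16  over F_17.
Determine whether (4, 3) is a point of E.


Check whether y^2 = x^3 + 13 x + 16 (mod 17) for (x, y) = (4, 3).
LHS: y^2 = 3^2 mod 17 = 9
RHS: x^3 + 13 x + 16 = 4^3 + 13*4 + 16 mod 17 = 13
LHS != RHS

No, not on the curve


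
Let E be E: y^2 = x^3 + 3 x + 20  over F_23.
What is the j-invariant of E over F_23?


Delta = -16(4 a^3 + 27 b^2) mod 23 = 19
-1728 * (4 a)^3 = -1728 * (4*3)^3 mod 23 = 14
j = 14 * 19^(-1) mod 23 = 8

j = 8 (mod 23)


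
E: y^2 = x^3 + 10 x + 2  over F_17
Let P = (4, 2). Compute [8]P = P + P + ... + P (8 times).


k = 8 = 1000_2 (binary, LSB first: 0001)
Double-and-add from P = (4, 2):
  bit 0 = 0: acc unchanged = O
  bit 1 = 0: acc unchanged = O
  bit 2 = 0: acc unchanged = O
  bit 3 = 1: acc = O + (15, 5) = (15, 5)

8P = (15, 5)


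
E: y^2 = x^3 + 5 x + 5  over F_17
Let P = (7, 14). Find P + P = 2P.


Doubling: s = (3 x1^2 + a) / (2 y1)
s = (3*7^2 + 5) / (2*14) mod 17 = 3
x3 = s^2 - 2 x1 mod 17 = 3^2 - 2*7 = 12
y3 = s (x1 - x3) - y1 mod 17 = 3 * (7 - 12) - 14 = 5

2P = (12, 5)


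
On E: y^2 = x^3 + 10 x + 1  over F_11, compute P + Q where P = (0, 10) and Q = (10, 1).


P != Q, so use the chord formula.
s = (y2 - y1) / (x2 - x1) = (2) / (10) mod 11 = 9
x3 = s^2 - x1 - x2 mod 11 = 9^2 - 0 - 10 = 5
y3 = s (x1 - x3) - y1 mod 11 = 9 * (0 - 5) - 10 = 0

P + Q = (5, 0)


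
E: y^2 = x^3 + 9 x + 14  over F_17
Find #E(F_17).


For each x in F_17, count y with y^2 = x^3 + 9 x + 14 mod 17:
  x = 3: RHS = 0, y in [0]  -> 1 point(s)
  x = 9: RHS = 8, y in [5, 12]  -> 2 point(s)
  x = 10: RHS = 16, y in [4, 13]  -> 2 point(s)
  x = 11: RHS = 16, y in [4, 13]  -> 2 point(s)
  x = 13: RHS = 16, y in [4, 13]  -> 2 point(s)
  x = 16: RHS = 4, y in [2, 15]  -> 2 point(s)
Affine points: 11. Add the point at infinity: total = 12.

#E(F_17) = 12


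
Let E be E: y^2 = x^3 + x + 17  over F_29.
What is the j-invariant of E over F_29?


Delta = -16(4 a^3 + 27 b^2) mod 29 = 20
-1728 * (4 a)^3 = -1728 * (4*1)^3 mod 29 = 14
j = 14 * 20^(-1) mod 29 = 21

j = 21 (mod 29)


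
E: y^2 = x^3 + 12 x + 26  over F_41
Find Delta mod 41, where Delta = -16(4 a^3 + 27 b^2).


4 a^3 + 27 b^2 = 4*12^3 + 27*26^2 = 6912 + 18252 = 25164
Delta = -16 * (25164) = -402624
Delta mod 41 = 37

Delta = 37 (mod 41)


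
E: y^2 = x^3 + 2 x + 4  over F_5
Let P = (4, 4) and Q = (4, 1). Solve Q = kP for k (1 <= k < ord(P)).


Enumerate multiples of P until we hit Q = (4, 1):
  1P = (4, 4)
  2P = (2, 1)
  3P = (0, 2)
  4P = (0, 3)
  5P = (2, 4)
  6P = (4, 1)
Match found at i = 6.

k = 6


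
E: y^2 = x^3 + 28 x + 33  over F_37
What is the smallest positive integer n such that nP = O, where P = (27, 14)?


Compute successive multiples of P until we hit O:
  1P = (27, 14)
  2P = (13, 2)
  3P = (0, 25)
  4P = (36, 2)
  5P = (21, 15)
  6P = (25, 35)
  7P = (12, 32)
  8P = (32, 29)
  ... (continuing to 38P)
  38P = O

ord(P) = 38


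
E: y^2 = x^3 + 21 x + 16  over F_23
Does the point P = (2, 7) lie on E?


Check whether y^2 = x^3 + 21 x + 16 (mod 23) for (x, y) = (2, 7).
LHS: y^2 = 7^2 mod 23 = 3
RHS: x^3 + 21 x + 16 = 2^3 + 21*2 + 16 mod 23 = 20
LHS != RHS

No, not on the curve


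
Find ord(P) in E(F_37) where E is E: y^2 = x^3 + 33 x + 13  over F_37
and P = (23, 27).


Compute successive multiples of P until we hit O:
  1P = (23, 27)
  2P = (3, 18)
  3P = (10, 14)
  4P = (5, 28)
  5P = (13, 30)
  6P = (17, 23)
  7P = (18, 1)
  8P = (26, 24)
  ... (continuing to 17P)
  17P = O

ord(P) = 17


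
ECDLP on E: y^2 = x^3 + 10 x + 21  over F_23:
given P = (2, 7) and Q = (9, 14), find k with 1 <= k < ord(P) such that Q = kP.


Enumerate multiples of P until we hit Q = (9, 14):
  1P = (2, 7)
  2P = (21, 19)
  3P = (9, 14)
Match found at i = 3.

k = 3


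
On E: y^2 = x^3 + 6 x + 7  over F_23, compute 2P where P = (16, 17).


Doubling: s = (3 x1^2 + a) / (2 y1)
s = (3*16^2 + 6) / (2*17) mod 23 = 16
x3 = s^2 - 2 x1 mod 23 = 16^2 - 2*16 = 17
y3 = s (x1 - x3) - y1 mod 23 = 16 * (16 - 17) - 17 = 13

2P = (17, 13)


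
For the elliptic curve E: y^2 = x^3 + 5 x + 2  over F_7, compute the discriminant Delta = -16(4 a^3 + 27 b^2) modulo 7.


4 a^3 + 27 b^2 = 4*5^3 + 27*2^2 = 500 + 108 = 608
Delta = -16 * (608) = -9728
Delta mod 7 = 2

Delta = 2 (mod 7)


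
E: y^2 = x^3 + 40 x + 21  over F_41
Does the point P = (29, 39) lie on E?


Check whether y^2 = x^3 + 40 x + 21 (mod 41) for (x, y) = (29, 39).
LHS: y^2 = 39^2 mod 41 = 4
RHS: x^3 + 40 x + 21 = 29^3 + 40*29 + 21 mod 41 = 27
LHS != RHS

No, not on the curve


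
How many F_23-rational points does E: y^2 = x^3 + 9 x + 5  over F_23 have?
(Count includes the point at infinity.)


For each x in F_23, count y with y^2 = x^3 + 9 x + 5 mod 23:
  x = 2: RHS = 8, y in [10, 13]  -> 2 point(s)
  x = 3: RHS = 13, y in [6, 17]  -> 2 point(s)
  x = 4: RHS = 13, y in [6, 17]  -> 2 point(s)
  x = 11: RHS = 9, y in [3, 20]  -> 2 point(s)
  x = 12: RHS = 1, y in [1, 22]  -> 2 point(s)
  x = 14: RHS = 0, y in [0]  -> 1 point(s)
  x = 16: RHS = 13, y in [6, 17]  -> 2 point(s)
  x = 21: RHS = 2, y in [5, 18]  -> 2 point(s)
  x = 22: RHS = 18, y in [8, 15]  -> 2 point(s)
Affine points: 17. Add the point at infinity: total = 18.

#E(F_23) = 18


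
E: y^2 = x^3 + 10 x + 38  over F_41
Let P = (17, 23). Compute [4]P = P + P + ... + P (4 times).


k = 4 = 100_2 (binary, LSB first: 001)
Double-and-add from P = (17, 23):
  bit 0 = 0: acc unchanged = O
  bit 1 = 0: acc unchanged = O
  bit 2 = 1: acc = O + (17, 18) = (17, 18)

4P = (17, 18)


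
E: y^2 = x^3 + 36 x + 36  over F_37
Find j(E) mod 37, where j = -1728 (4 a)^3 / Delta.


Delta = -16(4 a^3 + 27 b^2) mod 37 = 2
-1728 * (4 a)^3 = -1728 * (4*36)^3 mod 37 = 36
j = 36 * 2^(-1) mod 37 = 18

j = 18 (mod 37)


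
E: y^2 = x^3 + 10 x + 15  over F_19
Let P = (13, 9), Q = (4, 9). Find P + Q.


P != Q, so use the chord formula.
s = (y2 - y1) / (x2 - x1) = (0) / (10) mod 19 = 0
x3 = s^2 - x1 - x2 mod 19 = 0^2 - 13 - 4 = 2
y3 = s (x1 - x3) - y1 mod 19 = 0 * (13 - 2) - 9 = 10

P + Q = (2, 10)


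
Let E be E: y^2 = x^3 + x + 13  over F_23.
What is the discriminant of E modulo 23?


4 a^3 + 27 b^2 = 4*1^3 + 27*13^2 = 4 + 4563 = 4567
Delta = -16 * (4567) = -73072
Delta mod 23 = 22

Delta = 22 (mod 23)


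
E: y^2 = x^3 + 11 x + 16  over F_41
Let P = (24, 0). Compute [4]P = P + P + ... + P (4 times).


k = 4 = 100_2 (binary, LSB first: 001)
Double-and-add from P = (24, 0):
  bit 0 = 0: acc unchanged = O
  bit 1 = 0: acc unchanged = O
  bit 2 = 1: acc = O + O = O

4P = O


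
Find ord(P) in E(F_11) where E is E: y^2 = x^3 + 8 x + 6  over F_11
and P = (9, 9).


Compute successive multiples of P until we hit O:
  1P = (9, 9)
  2P = (7, 3)
  3P = (4, 6)
  4P = (1, 9)
  5P = (1, 2)
  6P = (4, 5)
  7P = (7, 8)
  8P = (9, 2)
  ... (continuing to 9P)
  9P = O

ord(P) = 9


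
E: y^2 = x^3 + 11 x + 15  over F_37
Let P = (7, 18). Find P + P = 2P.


Doubling: s = (3 x1^2 + a) / (2 y1)
s = (3*7^2 + 11) / (2*18) mod 37 = 27
x3 = s^2 - 2 x1 mod 37 = 27^2 - 2*7 = 12
y3 = s (x1 - x3) - y1 mod 37 = 27 * (7 - 12) - 18 = 32

2P = (12, 32)


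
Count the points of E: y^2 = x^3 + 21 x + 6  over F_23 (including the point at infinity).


For each x in F_23, count y with y^2 = x^3 + 21 x + 6 mod 23:
  x = 0: RHS = 6, y in [11, 12]  -> 2 point(s)
  x = 3: RHS = 4, y in [2, 21]  -> 2 point(s)
  x = 4: RHS = 16, y in [4, 19]  -> 2 point(s)
  x = 5: RHS = 6, y in [11, 12]  -> 2 point(s)
  x = 6: RHS = 3, y in [7, 16]  -> 2 point(s)
  x = 7: RHS = 13, y in [6, 17]  -> 2 point(s)
  x = 9: RHS = 4, y in [2, 21]  -> 2 point(s)
  x = 11: RHS = 4, y in [2, 21]  -> 2 point(s)
  x = 12: RHS = 8, y in [10, 13]  -> 2 point(s)
  x = 14: RHS = 8, y in [10, 13]  -> 2 point(s)
  x = 15: RHS = 16, y in [4, 19]  -> 2 point(s)
  x = 17: RHS = 9, y in [3, 20]  -> 2 point(s)
  x = 18: RHS = 6, y in [11, 12]  -> 2 point(s)
  x = 20: RHS = 8, y in [10, 13]  -> 2 point(s)
  x = 21: RHS = 2, y in [5, 18]  -> 2 point(s)
Affine points: 30. Add the point at infinity: total = 31.

#E(F_23) = 31


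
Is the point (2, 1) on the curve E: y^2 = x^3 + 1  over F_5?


Check whether y^2 = x^3 + 0 x + 1 (mod 5) for (x, y) = (2, 1).
LHS: y^2 = 1^2 mod 5 = 1
RHS: x^3 + 0 x + 1 = 2^3 + 0*2 + 1 mod 5 = 4
LHS != RHS

No, not on the curve


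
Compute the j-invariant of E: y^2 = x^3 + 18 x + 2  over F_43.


Delta = -16(4 a^3 + 27 b^2) mod 43 = 27
-1728 * (4 a)^3 = -1728 * (4*18)^3 mod 43 = 22
j = 22 * 27^(-1) mod 43 = 4

j = 4 (mod 43)


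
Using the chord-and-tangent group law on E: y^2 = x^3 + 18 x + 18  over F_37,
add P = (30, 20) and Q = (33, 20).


P != Q, so use the chord formula.
s = (y2 - y1) / (x2 - x1) = (0) / (3) mod 37 = 0
x3 = s^2 - x1 - x2 mod 37 = 0^2 - 30 - 33 = 11
y3 = s (x1 - x3) - y1 mod 37 = 0 * (30 - 11) - 20 = 17

P + Q = (11, 17)


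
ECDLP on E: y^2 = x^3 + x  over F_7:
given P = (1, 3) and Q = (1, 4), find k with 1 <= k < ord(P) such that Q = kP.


Enumerate multiples of P until we hit Q = (1, 4):
  1P = (1, 3)
  2P = (0, 0)
  3P = (1, 4)
Match found at i = 3.

k = 3


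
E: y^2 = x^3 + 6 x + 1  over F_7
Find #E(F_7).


For each x in F_7, count y with y^2 = x^3 + 6 x + 1 mod 7:
  x = 0: RHS = 1, y in [1, 6]  -> 2 point(s)
  x = 1: RHS = 1, y in [1, 6]  -> 2 point(s)
  x = 2: RHS = 0, y in [0]  -> 1 point(s)
  x = 3: RHS = 4, y in [2, 5]  -> 2 point(s)
  x = 5: RHS = 2, y in [3, 4]  -> 2 point(s)
  x = 6: RHS = 1, y in [1, 6]  -> 2 point(s)
Affine points: 11. Add the point at infinity: total = 12.

#E(F_7) = 12


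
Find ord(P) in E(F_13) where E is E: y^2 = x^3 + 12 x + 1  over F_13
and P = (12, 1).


Compute successive multiples of P until we hit O:
  1P = (12, 1)
  2P = (3, 8)
  3P = (10, 9)
  4P = (7, 5)
  5P = (4, 3)
  6P = (6, 4)
  7P = (5, 2)
  8P = (0, 1)
  ... (continuing to 19P)
  19P = O

ord(P) = 19


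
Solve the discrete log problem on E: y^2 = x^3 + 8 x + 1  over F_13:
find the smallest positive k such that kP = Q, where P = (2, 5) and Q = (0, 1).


Enumerate multiples of P until we hit Q = (0, 1):
  1P = (2, 5)
  2P = (0, 12)
  3P = (7, 6)
  4P = (3, 0)
  5P = (7, 7)
  6P = (0, 1)
Match found at i = 6.

k = 6


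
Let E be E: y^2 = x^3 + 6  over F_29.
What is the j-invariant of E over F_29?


Delta = -16(4 a^3 + 27 b^2) mod 29 = 21
-1728 * (4 a)^3 = -1728 * (4*0)^3 mod 29 = 0
j = 0 * 21^(-1) mod 29 = 0

j = 0 (mod 29)


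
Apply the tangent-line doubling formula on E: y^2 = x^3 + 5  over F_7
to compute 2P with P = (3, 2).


Doubling: s = (3 x1^2 + a) / (2 y1)
s = (3*3^2 + 0) / (2*2) mod 7 = 5
x3 = s^2 - 2 x1 mod 7 = 5^2 - 2*3 = 5
y3 = s (x1 - x3) - y1 mod 7 = 5 * (3 - 5) - 2 = 2

2P = (5, 2)


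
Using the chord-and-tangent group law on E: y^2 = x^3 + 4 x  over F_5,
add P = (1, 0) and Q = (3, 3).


P != Q, so use the chord formula.
s = (y2 - y1) / (x2 - x1) = (3) / (2) mod 5 = 4
x3 = s^2 - x1 - x2 mod 5 = 4^2 - 1 - 3 = 2
y3 = s (x1 - x3) - y1 mod 5 = 4 * (1 - 2) - 0 = 1

P + Q = (2, 1)


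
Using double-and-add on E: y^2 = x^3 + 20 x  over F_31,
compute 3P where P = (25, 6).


k = 3 = 11_2 (binary, LSB first: 11)
Double-and-add from P = (25, 6):
  bit 0 = 1: acc = O + (25, 6) = (25, 6)
  bit 1 = 1: acc = (25, 6) + (19, 27) = (7, 24)

3P = (7, 24)


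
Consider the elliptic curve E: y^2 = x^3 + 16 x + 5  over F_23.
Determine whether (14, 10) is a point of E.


Check whether y^2 = x^3 + 16 x + 5 (mod 23) for (x, y) = (14, 10).
LHS: y^2 = 10^2 mod 23 = 8
RHS: x^3 + 16 x + 5 = 14^3 + 16*14 + 5 mod 23 = 6
LHS != RHS

No, not on the curve


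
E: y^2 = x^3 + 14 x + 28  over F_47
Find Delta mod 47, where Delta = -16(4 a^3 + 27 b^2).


4 a^3 + 27 b^2 = 4*14^3 + 27*28^2 = 10976 + 21168 = 32144
Delta = -16 * (32144) = -514304
Delta mod 47 = 17

Delta = 17 (mod 47)


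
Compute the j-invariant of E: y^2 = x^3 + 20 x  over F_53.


Delta = -16(4 a^3 + 27 b^2) mod 53 = 33
-1728 * (4 a)^3 = -1728 * (4*20)^3 mod 53 = 49
j = 49 * 33^(-1) mod 53 = 32

j = 32 (mod 53)
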